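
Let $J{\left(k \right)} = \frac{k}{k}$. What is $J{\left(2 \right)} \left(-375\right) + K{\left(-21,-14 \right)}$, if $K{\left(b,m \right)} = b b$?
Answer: $66$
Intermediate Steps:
$K{\left(b,m \right)} = b^{2}$
$J{\left(k \right)} = 1$
$J{\left(2 \right)} \left(-375\right) + K{\left(-21,-14 \right)} = 1 \left(-375\right) + \left(-21\right)^{2} = -375 + 441 = 66$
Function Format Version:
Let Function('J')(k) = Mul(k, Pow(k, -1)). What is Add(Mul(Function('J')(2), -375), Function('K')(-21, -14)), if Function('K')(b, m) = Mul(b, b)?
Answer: 66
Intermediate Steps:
Function('K')(b, m) = Pow(b, 2)
Function('J')(k) = 1
Add(Mul(Function('J')(2), -375), Function('K')(-21, -14)) = Add(Mul(1, -375), Pow(-21, 2)) = Add(-375, 441) = 66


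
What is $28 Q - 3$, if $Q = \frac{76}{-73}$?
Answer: $- \frac{2347}{73} \approx -32.151$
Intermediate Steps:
$Q = - \frac{76}{73}$ ($Q = 76 \left(- \frac{1}{73}\right) = - \frac{76}{73} \approx -1.0411$)
$28 Q - 3 = 28 \left(- \frac{76}{73}\right) - 3 = - \frac{2128}{73} - 3 = - \frac{2347}{73}$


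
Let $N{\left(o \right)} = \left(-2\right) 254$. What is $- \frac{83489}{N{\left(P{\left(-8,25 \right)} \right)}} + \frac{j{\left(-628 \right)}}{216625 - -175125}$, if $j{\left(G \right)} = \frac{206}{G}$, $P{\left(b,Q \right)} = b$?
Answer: $\frac{1283742511647}{7811103250} \approx 164.35$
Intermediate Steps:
$N{\left(o \right)} = -508$
$- \frac{83489}{N{\left(P{\left(-8,25 \right)} \right)}} + \frac{j{\left(-628 \right)}}{216625 - -175125} = - \frac{83489}{-508} + \frac{206 \frac{1}{-628}}{216625 - -175125} = \left(-83489\right) \left(- \frac{1}{508}\right) + \frac{206 \left(- \frac{1}{628}\right)}{216625 + 175125} = \frac{83489}{508} - \frac{103}{314 \cdot 391750} = \frac{83489}{508} - \frac{103}{123009500} = \frac{1283742511647}{7811103250}$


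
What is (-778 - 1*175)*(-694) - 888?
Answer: 660494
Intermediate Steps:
(-778 - 1*175)*(-694) - 888 = (-778 - 175)*(-694) - 888 = -953*(-694) - 888 = 661382 - 888 = 660494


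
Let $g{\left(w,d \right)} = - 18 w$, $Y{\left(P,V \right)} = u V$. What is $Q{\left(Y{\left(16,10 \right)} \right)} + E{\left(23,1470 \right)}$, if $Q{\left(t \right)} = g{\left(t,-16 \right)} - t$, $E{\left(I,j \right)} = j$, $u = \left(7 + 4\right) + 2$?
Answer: $-1000$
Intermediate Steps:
$u = 13$ ($u = 11 + 2 = 13$)
$Y{\left(P,V \right)} = 13 V$
$Q{\left(t \right)} = - 19 t$ ($Q{\left(t \right)} = - 18 t - t = - 19 t$)
$Q{\left(Y{\left(16,10 \right)} \right)} + E{\left(23,1470 \right)} = - 19 \cdot 13 \cdot 10 + 1470 = \left(-19\right) 130 + 1470 = -2470 + 1470 = -1000$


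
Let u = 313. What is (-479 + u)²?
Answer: 27556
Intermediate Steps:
(-479 + u)² = (-479 + 313)² = (-166)² = 27556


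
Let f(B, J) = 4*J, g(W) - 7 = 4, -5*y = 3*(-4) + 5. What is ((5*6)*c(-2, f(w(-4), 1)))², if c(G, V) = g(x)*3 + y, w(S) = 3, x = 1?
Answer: 1065024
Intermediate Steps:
y = 7/5 (y = -(3*(-4) + 5)/5 = -(-12 + 5)/5 = -⅕*(-7) = 7/5 ≈ 1.4000)
g(W) = 11 (g(W) = 7 + 4 = 11)
c(G, V) = 172/5 (c(G, V) = 11*3 + 7/5 = 33 + 7/5 = 172/5)
((5*6)*c(-2, f(w(-4), 1)))² = ((5*6)*(172/5))² = (30*(172/5))² = 1032² = 1065024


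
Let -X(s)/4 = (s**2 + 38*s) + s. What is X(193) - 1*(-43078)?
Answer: -136026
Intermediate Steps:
X(s) = -156*s - 4*s**2 (X(s) = -4*((s**2 + 38*s) + s) = -4*(s**2 + 39*s) = -156*s - 4*s**2)
X(193) - 1*(-43078) = -4*193*(39 + 193) - 1*(-43078) = -4*193*232 + 43078 = -179104 + 43078 = -136026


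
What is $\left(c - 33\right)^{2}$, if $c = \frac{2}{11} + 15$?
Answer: $\frac{38416}{121} \approx 317.49$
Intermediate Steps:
$c = \frac{167}{11}$ ($c = 2 \cdot \frac{1}{11} + 15 = \frac{2}{11} + 15 = \frac{167}{11} \approx 15.182$)
$\left(c - 33\right)^{2} = \left(\frac{167}{11} - 33\right)^{2} = \left(- \frac{196}{11}\right)^{2} = \frac{38416}{121}$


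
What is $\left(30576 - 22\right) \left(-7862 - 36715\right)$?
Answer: $-1362005658$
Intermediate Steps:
$\left(30576 - 22\right) \left(-7862 - 36715\right) = 30554 \left(-44577\right) = -1362005658$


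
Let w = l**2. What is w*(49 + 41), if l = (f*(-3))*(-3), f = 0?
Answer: 0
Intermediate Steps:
l = 0 (l = (0*(-3))*(-3) = 0*(-3) = 0)
w = 0 (w = 0**2 = 0)
w*(49 + 41) = 0*(49 + 41) = 0*90 = 0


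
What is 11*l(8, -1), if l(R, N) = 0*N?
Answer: 0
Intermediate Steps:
l(R, N) = 0
11*l(8, -1) = 11*0 = 0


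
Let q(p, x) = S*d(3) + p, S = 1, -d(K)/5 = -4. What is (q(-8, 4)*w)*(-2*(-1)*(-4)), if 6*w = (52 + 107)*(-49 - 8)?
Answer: 145008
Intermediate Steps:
d(K) = 20 (d(K) = -5*(-4) = 20)
w = -3021/2 (w = ((52 + 107)*(-49 - 8))/6 = (159*(-57))/6 = (⅙)*(-9063) = -3021/2 ≈ -1510.5)
q(p, x) = 20 + p (q(p, x) = 1*20 + p = 20 + p)
(q(-8, 4)*w)*(-2*(-1)*(-4)) = ((20 - 8)*(-3021/2))*(-2*(-1)*(-4)) = (12*(-3021/2))*(2*(-4)) = -18126*(-8) = 145008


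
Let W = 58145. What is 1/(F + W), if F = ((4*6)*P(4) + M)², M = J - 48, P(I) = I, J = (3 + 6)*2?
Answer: 1/62501 ≈ 1.6000e-5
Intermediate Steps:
J = 18 (J = 9*2 = 18)
M = -30 (M = 18 - 48 = -30)
F = 4356 (F = ((4*6)*4 - 30)² = (24*4 - 30)² = (96 - 30)² = 66² = 4356)
1/(F + W) = 1/(4356 + 58145) = 1/62501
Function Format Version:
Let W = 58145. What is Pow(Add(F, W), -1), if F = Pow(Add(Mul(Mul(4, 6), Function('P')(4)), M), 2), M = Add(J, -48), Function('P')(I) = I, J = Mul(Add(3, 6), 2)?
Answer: Rational(1, 62501) ≈ 1.6000e-5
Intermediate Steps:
J = 18 (J = Mul(9, 2) = 18)
M = -30 (M = Add(18, -48) = -30)
F = 4356 (F = Pow(Add(Mul(Mul(4, 6), 4), -30), 2) = Pow(Add(Mul(24, 4), -30), 2) = Pow(Add(96, -30), 2) = Pow(66, 2) = 4356)
Pow(Add(F, W), -1) = Pow(Add(4356, 58145), -1) = Pow(62501, -1) = Rational(1, 62501)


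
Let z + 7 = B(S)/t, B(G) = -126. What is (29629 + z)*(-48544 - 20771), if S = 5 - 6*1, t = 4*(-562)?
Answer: -2307856164165/1124 ≈ -2.0533e+9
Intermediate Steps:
t = -2248
S = -1 (S = 5 - 6 = -1)
z = -7805/1124 (z = -7 - 126/(-2248) = -7 - 126*(-1/2248) = -7 + 63/1124 = -7805/1124 ≈ -6.9439)
(29629 + z)*(-48544 - 20771) = (29629 - 7805/1124)*(-48544 - 20771) = (33295191/1124)*(-69315) = -2307856164165/1124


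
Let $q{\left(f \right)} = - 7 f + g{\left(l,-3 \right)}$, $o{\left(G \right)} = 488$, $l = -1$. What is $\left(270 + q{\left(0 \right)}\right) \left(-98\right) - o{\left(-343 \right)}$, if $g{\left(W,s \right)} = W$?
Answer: $-26850$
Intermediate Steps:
$q{\left(f \right)} = -1 - 7 f$ ($q{\left(f \right)} = - 7 f - 1 = -1 - 7 f$)
$\left(270 + q{\left(0 \right)}\right) \left(-98\right) - o{\left(-343 \right)} = \left(270 - 1\right) \left(-98\right) - 488 = 269 \left(-98\right) - 488 = -26362 - 488 = -26850$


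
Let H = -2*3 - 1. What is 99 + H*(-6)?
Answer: 141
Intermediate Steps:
H = -7 (H = -6 - 1 = -7)
99 + H*(-6) = 99 - 7*(-6) = 99 + 42 = 141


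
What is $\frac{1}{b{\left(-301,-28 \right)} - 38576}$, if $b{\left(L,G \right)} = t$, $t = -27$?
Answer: $- \frac{1}{38603} \approx -2.5905 \cdot 10^{-5}$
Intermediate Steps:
$b{\left(L,G \right)} = -27$
$\frac{1}{b{\left(-301,-28 \right)} - 38576} = \frac{1}{-27 - 38576} = \frac{1}{-38603} = - \frac{1}{38603}$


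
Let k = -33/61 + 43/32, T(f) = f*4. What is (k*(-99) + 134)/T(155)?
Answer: 21287/242048 ≈ 0.087945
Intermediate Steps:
T(f) = 4*f
k = 1567/1952 (k = -33*1/61 + 43*(1/32) = -33/61 + 43/32 = 1567/1952 ≈ 0.80277)
(k*(-99) + 134)/T(155) = ((1567/1952)*(-99) + 134)/((4*155)) = (-155133/1952 + 134)/620 = (106435/1952)*(1/620) = 21287/242048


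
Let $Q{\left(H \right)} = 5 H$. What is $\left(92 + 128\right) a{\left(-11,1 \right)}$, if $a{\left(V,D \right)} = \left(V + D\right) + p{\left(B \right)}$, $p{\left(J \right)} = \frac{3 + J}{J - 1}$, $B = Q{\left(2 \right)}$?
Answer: $- \frac{16940}{9} \approx -1882.2$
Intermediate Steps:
$B = 10$ ($B = 5 \cdot 2 = 10$)
$p{\left(J \right)} = \frac{3 + J}{-1 + J}$
$a{\left(V,D \right)} = \frac{13}{9} + D + V$ ($a{\left(V,D \right)} = \left(V + D\right) + \frac{3 + 10}{-1 + 10} = \left(D + V\right) + \frac{1}{9} \cdot 13 = \left(D + V\right) + \frac{13}{9} = \frac{13}{9} + D + V$)
$\left(92 + 128\right) a{\left(-11,1 \right)} = \left(92 + 128\right) \left(\frac{13}{9} + 1 - 11\right) = 220 \left(- \frac{77}{9}\right) = - \frac{16940}{9}$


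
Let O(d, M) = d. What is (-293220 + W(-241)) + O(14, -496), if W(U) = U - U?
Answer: -293206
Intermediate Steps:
W(U) = 0
(-293220 + W(-241)) + O(14, -496) = (-293220 + 0) + 14 = -293220 + 14 = -293206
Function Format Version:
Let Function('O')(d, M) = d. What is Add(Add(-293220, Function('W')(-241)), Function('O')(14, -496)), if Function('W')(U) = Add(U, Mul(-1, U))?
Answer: -293206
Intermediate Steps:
Function('W')(U) = 0
Add(Add(-293220, Function('W')(-241)), Function('O')(14, -496)) = Add(Add(-293220, 0), 14) = Add(-293220, 14) = -293206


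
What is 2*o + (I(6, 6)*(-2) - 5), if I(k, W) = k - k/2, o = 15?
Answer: 19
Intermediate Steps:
I(k, W) = k/2 (I(k, W) = k - k/2 = k/2)
2*o + (I(6, 6)*(-2) - 5) = 2*15 + (((1/2)*6)*(-2) - 5) = 30 + (3*(-2) - 5) = 30 + (-6 - 5) = 30 - 11 = 19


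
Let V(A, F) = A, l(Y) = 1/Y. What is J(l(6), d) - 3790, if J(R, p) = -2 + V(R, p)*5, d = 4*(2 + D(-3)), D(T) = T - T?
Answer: -22747/6 ≈ -3791.2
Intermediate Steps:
D(T) = 0
d = 8 (d = 4*(2 + 0) = 4*2 = 8)
J(R, p) = -2 + 5*R (J(R, p) = -2 + R*5 = -2 + 5*R)
J(l(6), d) - 3790 = (-2 + 5/6) - 3790 = (-2 + 5*(⅙)) - 3790 = (-2 + ⅚) - 3790 = -7/6 - 3790 = -22747/6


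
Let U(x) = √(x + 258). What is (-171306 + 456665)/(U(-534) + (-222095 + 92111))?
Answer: -3091008688/1407986711 - 285359*I*√69/8447920266 ≈ -2.1953 - 0.00028059*I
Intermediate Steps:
U(x) = √(258 + x)
(-171306 + 456665)/(U(-534) + (-222095 + 92111)) = (-171306 + 456665)/(√(258 - 534) + (-222095 + 92111)) = 285359/(√(-276) - 129984) = 285359/(2*I*√69 - 129984) = 285359/(-129984 + 2*I*√69)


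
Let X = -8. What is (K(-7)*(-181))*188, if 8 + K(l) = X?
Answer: 544448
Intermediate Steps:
K(l) = -16 (K(l) = -8 - 8 = -16)
(K(-7)*(-181))*188 = -16*(-181)*188 = 2896*188 = 544448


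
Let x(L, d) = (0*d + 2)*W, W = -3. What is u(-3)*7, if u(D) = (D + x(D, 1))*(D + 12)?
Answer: -567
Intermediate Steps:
x(L, d) = -6 (x(L, d) = (0*d + 2)*(-3) = (0 + 2)*(-3) = 2*(-3) = -6)
u(D) = (-6 + D)*(12 + D) (u(D) = (D - 6)*(D + 12) = (-6 + D)*(12 + D))
u(-3)*7 = (-72 + (-3)**2 + 6*(-3))*7 = (-72 + 9 - 18)*7 = -81*7 = -567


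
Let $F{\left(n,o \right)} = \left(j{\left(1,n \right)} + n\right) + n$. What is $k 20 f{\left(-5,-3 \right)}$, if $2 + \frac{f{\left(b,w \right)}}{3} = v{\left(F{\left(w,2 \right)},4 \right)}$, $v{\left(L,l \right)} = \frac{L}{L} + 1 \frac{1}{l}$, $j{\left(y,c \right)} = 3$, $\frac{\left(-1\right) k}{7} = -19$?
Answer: $-5985$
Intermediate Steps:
$k = 133$ ($k = \left(-7\right) \left(-19\right) = 133$)
$F{\left(n,o \right)} = 3 + 2 n$ ($F{\left(n,o \right)} = \left(3 + n\right) + n = 3 + 2 n$)
$v{\left(L,l \right)} = 1 + \frac{1}{l}$
$f{\left(b,w \right)} = - \frac{9}{4}$ ($f{\left(b,w \right)} = -6 + 3 \frac{1 + 4}{4} = -6 + 3 \cdot \frac{1}{4} \cdot 5 = -6 + 3 \cdot \frac{5}{4} = -6 + \frac{15}{4} = - \frac{9}{4}$)
$k 20 f{\left(-5,-3 \right)} = 133 \cdot 20 \left(- \frac{9}{4}\right) = 2660 \left(- \frac{9}{4}\right) = -5985$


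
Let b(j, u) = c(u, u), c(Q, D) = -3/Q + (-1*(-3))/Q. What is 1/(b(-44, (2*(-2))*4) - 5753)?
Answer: -1/5753 ≈ -0.00017382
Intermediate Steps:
c(Q, D) = 0 (c(Q, D) = -3/Q + 3/Q = 0)
b(j, u) = 0
1/(b(-44, (2*(-2))*4) - 5753) = 1/(0 - 5753) = 1/(-5753) = -1/5753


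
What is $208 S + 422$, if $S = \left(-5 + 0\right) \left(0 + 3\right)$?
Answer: $-2698$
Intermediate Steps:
$S = -15$ ($S = \left(-5\right) 3 = -15$)
$208 S + 422 = 208 \left(-15\right) + 422 = -3120 + 422 = -2698$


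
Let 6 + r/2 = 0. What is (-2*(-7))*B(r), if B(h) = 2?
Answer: 28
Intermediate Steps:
r = -12 (r = -12 + 2*0 = -12 + 0 = -12)
(-2*(-7))*B(r) = -2*(-7)*2 = 14*2 = 28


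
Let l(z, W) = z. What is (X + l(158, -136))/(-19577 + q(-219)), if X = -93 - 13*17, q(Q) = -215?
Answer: 39/4948 ≈ 0.0078820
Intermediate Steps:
X = -314 (X = -93 - 221 = -314)
(X + l(158, -136))/(-19577 + q(-219)) = (-314 + 158)/(-19577 - 215) = -156/(-19792) = -156*(-1/19792) = 39/4948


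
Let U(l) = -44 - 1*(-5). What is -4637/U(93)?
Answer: 4637/39 ≈ 118.90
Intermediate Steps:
U(l) = -39 (U(l) = -44 + 5 = -39)
-4637/U(93) = -4637/(-39) = -4637*(-1/39) = 4637/39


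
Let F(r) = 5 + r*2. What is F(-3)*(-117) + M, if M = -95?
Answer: 22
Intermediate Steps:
F(r) = 5 + 2*r
F(-3)*(-117) + M = (5 + 2*(-3))*(-117) - 95 = (5 - 6)*(-117) - 95 = -1*(-117) - 95 = 117 - 95 = 22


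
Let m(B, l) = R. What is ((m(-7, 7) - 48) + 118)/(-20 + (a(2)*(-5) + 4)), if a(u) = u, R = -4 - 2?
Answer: -32/13 ≈ -2.4615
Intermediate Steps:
R = -6
m(B, l) = -6
((m(-7, 7) - 48) + 118)/(-20 + (a(2)*(-5) + 4)) = ((-6 - 48) + 118)/(-20 + (2*(-5) + 4)) = (-54 + 118)/(-20 + (-10 + 4)) = 64/(-20 - 6) = 64/(-26) = 64*(-1/26) = -32/13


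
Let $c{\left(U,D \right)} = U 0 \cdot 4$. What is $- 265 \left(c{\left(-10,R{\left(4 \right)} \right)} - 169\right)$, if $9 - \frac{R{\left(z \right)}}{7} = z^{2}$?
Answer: $44785$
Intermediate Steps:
$R{\left(z \right)} = 63 - 7 z^{2}$
$c{\left(U,D \right)} = 0$ ($c{\left(U,D \right)} = 0 \cdot 4 = 0$)
$- 265 \left(c{\left(-10,R{\left(4 \right)} \right)} - 169\right) = - 265 \left(0 - 169\right) = \left(-265\right) \left(-169\right) = 44785$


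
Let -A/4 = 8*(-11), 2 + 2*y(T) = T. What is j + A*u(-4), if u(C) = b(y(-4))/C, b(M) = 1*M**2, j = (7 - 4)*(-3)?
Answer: -801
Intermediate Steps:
j = -9 (j = 3*(-3) = -9)
y(T) = -1 + T/2
b(M) = M**2
u(C) = 9/C (u(C) = (-1 + (1/2)*(-4))**2/C = (-1 - 2)**2/C = (-3)**2/C = 9/C)
A = 352 (A = -32*(-11) = -4*(-88) = 352)
j + A*u(-4) = -9 + 352*(9/(-4)) = -9 + 352*(9*(-1/4)) = -9 + 352*(-9/4) = -9 - 792 = -801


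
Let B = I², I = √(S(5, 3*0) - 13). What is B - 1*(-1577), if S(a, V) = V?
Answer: 1564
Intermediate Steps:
I = I*√13 (I = √(3*0 - 13) = √(0 - 13) = √(-13) = I*√13 ≈ 3.6056*I)
B = -13 (B = (I*√13)² = -13)
B - 1*(-1577) = -13 - 1*(-1577) = -13 + 1577 = 1564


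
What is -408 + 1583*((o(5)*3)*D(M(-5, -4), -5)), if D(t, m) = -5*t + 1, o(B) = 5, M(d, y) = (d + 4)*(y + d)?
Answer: -1045188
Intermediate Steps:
M(d, y) = (4 + d)*(d + y)
D(t, m) = 1 - 5*t
-408 + 1583*((o(5)*3)*D(M(-5, -4), -5)) = -408 + 1583*((5*3)*(1 - 5*((-5)² + 4*(-5) + 4*(-4) - 5*(-4)))) = -408 + 1583*(15*(1 - 5*(25 - 20 - 16 + 20))) = -408 + 1583*(15*(1 - 5*9)) = -408 + 1583*(15*(1 - 45)) = -408 + 1583*(15*(-44)) = -408 + 1583*(-660) = -408 - 1044780 = -1045188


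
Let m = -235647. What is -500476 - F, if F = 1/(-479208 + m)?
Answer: -357767770979/714855 ≈ -5.0048e+5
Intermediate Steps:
F = -1/714855 (F = 1/(-479208 - 235647) = 1/(-714855) = -1/714855 ≈ -1.3989e-6)
-500476 - F = -500476 - 1*(-1/714855) = -500476 + 1/714855 = -357767770979/714855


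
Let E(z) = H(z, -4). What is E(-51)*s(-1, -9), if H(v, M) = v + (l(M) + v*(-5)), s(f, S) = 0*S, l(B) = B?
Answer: 0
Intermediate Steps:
s(f, S) = 0
H(v, M) = M - 4*v (H(v, M) = v + (M + v*(-5)) = v + (M - 5*v) = M - 4*v)
E(z) = -4 - 4*z
E(-51)*s(-1, -9) = (-4 - 4*(-51))*0 = (-4 + 204)*0 = 200*0 = 0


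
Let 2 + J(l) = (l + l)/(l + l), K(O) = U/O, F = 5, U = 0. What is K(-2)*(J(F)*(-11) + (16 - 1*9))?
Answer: 0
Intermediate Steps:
K(O) = 0 (K(O) = 0/O = 0)
J(l) = -1 (J(l) = -2 + (l + l)/(l + l) = -2 + (2*l)/((2*l)) = -2 + (2*l)*(1/(2*l)) = -2 + 1 = -1)
K(-2)*(J(F)*(-11) + (16 - 1*9)) = 0*(-1*(-11) + (16 - 1*9)) = 0*(11 + (16 - 9)) = 0*(11 + 7) = 0*18 = 0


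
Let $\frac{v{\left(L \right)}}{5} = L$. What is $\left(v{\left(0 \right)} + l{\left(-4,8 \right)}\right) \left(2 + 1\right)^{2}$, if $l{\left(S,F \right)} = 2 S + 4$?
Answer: $-36$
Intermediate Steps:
$l{\left(S,F \right)} = 4 + 2 S$
$v{\left(L \right)} = 5 L$
$\left(v{\left(0 \right)} + l{\left(-4,8 \right)}\right) \left(2 + 1\right)^{2} = \left(5 \cdot 0 + \left(4 + 2 \left(-4\right)\right)\right) \left(2 + 1\right)^{2} = \left(0 + \left(4 - 8\right)\right) 3^{2} = \left(0 - 4\right) 9 = \left(-4\right) 9 = -36$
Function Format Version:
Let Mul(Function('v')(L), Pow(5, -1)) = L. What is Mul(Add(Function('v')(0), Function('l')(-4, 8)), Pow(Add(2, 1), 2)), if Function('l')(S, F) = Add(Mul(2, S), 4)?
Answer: -36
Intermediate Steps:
Function('l')(S, F) = Add(4, Mul(2, S))
Function('v')(L) = Mul(5, L)
Mul(Add(Function('v')(0), Function('l')(-4, 8)), Pow(Add(2, 1), 2)) = Mul(Add(Mul(5, 0), Add(4, Mul(2, -4))), Pow(Add(2, 1), 2)) = Mul(Add(0, Add(4, -8)), Pow(3, 2)) = Mul(Add(0, -4), 9) = Mul(-4, 9) = -36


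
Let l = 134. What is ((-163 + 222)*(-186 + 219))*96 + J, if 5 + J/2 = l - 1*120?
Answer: 186930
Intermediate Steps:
J = 18 (J = -10 + 2*(134 - 1*120) = -10 + 2*(134 - 120) = -10 + 2*14 = -10 + 28 = 18)
((-163 + 222)*(-186 + 219))*96 + J = ((-163 + 222)*(-186 + 219))*96 + 18 = (59*33)*96 + 18 = 1947*96 + 18 = 186912 + 18 = 186930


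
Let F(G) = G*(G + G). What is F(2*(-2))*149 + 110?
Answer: 4878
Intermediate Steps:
F(G) = 2*G² (F(G) = G*(2*G) = 2*G²)
F(2*(-2))*149 + 110 = (2*(2*(-2))²)*149 + 110 = (2*(-4)²)*149 + 110 = (2*16)*149 + 110 = 32*149 + 110 = 4768 + 110 = 4878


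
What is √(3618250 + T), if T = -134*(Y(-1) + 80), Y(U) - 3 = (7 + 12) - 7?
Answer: 4*√225345 ≈ 1898.8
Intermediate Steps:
Y(U) = 15 (Y(U) = 3 + ((7 + 12) - 7) = 3 + (19 - 7) = 3 + 12 = 15)
T = -12730 (T = -134*(15 + 80) = -134*95 = -12730)
√(3618250 + T) = √(3618250 - 12730) = √3605520 = 4*√225345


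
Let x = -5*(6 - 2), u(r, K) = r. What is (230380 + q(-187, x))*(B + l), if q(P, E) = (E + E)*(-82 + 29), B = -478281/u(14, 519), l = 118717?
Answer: 137611751250/7 ≈ 1.9659e+10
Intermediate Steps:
B = -478281/14 ≈ -34163.
x = -20 (x = -5*4 = -20)
q(P, E) = -106*E (q(P, E) = (2*E)*(-53) = -106*E)
(230380 + q(-187, x))*(B + l) = (230380 - 106*(-20))*(-478281/14 + 118717) = (230380 + 2120)*(1183757/14) = 232500*(1183757/14) = 137611751250/7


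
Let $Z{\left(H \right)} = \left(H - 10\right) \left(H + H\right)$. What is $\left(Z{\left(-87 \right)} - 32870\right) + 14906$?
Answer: $-1086$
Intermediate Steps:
$Z{\left(H \right)} = 2 H \left(-10 + H\right)$ ($Z{\left(H \right)} = \left(-10 + H\right) 2 H = 2 H \left(-10 + H\right)$)
$\left(Z{\left(-87 \right)} - 32870\right) + 14906 = \left(2 \left(-87\right) \left(-10 - 87\right) - 32870\right) + 14906 = \left(2 \left(-87\right) \left(-97\right) - 32870\right) + 14906 = \left(16878 - 32870\right) + 14906 = -15992 + 14906 = -1086$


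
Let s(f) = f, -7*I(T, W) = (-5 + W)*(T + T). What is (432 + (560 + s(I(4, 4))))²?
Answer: 48330304/49 ≈ 9.8633e+5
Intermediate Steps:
I(T, W) = -2*T*(-5 + W)/7 (I(T, W) = -(-5 + W)*(T + T)/7 = -(-5 + W)*2*T/7 = -2*T*(-5 + W)/7)
(432 + (560 + s(I(4, 4))))² = (432 + (560 + (2/7)*4*(5 - 1*4)))² = (432 + (560 + (2/7)*4*(5 - 4)))² = (432 + (560 + (2/7)*4*1))² = (432 + (560 + 8/7))² = (432 + 3928/7)² = (6952/7)² = 48330304/49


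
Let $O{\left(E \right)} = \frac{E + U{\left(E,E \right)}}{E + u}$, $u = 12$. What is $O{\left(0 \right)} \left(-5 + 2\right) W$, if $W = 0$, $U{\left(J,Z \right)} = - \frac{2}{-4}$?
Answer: $0$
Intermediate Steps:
$U{\left(J,Z \right)} = \frac{1}{2}$ ($U{\left(J,Z \right)} = \left(-2\right) \left(- \frac{1}{4}\right) = \frac{1}{2}$)
$O{\left(E \right)} = \frac{\frac{1}{2} + E}{12 + E}$ ($O{\left(E \right)} = \frac{E + \frac{1}{2}}{E + 12} = \frac{\frac{1}{2} + E}{12 + E}$)
$O{\left(0 \right)} \left(-5 + 2\right) W = \frac{\frac{1}{2} + 0}{12 + 0} \left(-5 + 2\right) 0 = \frac{1}{12} \cdot \frac{1}{2} \left(\left(-3\right) 0\right) = \frac{1}{12} \cdot \frac{1}{2} \cdot 0 = \frac{1}{24} \cdot 0 = 0$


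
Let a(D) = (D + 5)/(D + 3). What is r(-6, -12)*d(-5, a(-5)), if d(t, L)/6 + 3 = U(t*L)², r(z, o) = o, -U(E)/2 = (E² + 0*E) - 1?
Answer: -72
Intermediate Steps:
U(E) = 2 - 2*E² (U(E) = -2*((E² + 0*E) - 1) = -2*((E² + 0) - 1) = -2*(E² - 1) = -2*(-1 + E²) = 2 - 2*E²)
a(D) = (5 + D)/(3 + D)
d(t, L) = -18 + 6*(2 - 2*L²*t²)²
r(-6, -12)*d(-5, a(-5)) = -12*(-18 + 24*(-1 + ((5 - 5)/(3 - 5))²*(-5)²)²) = -12*(-18 + 24*(-1 + (0/(-2))²*25)²) = -12*(-18 + 24*(-1 + (-½*0)²*25)²) = -12*(-18 + 24*(-1 + 0²*25)²) = -12*(-18 + 24*(-1 + 0*25)²) = -12*(-18 + 24*(-1 + 0)²) = -12*(-18 + 24*(-1)²) = -12*(-18 + 24*1) = -12*(-18 + 24) = -12*6 = -72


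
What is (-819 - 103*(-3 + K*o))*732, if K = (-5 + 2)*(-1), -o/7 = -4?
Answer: -6706584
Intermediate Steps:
o = 28 (o = -7*(-4) = 28)
K = 3 (K = -3*(-1) = 3)
(-819 - 103*(-3 + K*o))*732 = (-819 - 103*(-3 + 3*28))*732 = (-819 - 103*(-3 + 84))*732 = (-819 - 103*81)*732 = (-819 - 8343)*732 = -9162*732 = -6706584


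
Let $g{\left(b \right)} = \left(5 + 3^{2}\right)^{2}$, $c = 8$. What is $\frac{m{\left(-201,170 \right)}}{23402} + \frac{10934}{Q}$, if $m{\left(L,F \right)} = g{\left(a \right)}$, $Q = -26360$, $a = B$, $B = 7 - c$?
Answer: $- \frac{62677727}{154219180} \approx -0.40642$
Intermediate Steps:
$B = -1$ ($B = 7 - 8 = -1$)
$a = -1$
$g{\left(b \right)} = 196$ ($g{\left(b \right)} = \left(5 + 9\right)^{2} = 14^{2} = 196$)
$m{\left(L,F \right)} = 196$
$\frac{m{\left(-201,170 \right)}}{23402} + \frac{10934}{Q} = \frac{196}{23402} + \frac{10934}{-26360} = 196 \cdot \frac{1}{23402} + 10934 \left(- \frac{1}{26360}\right) = \frac{98}{11701} - \frac{5467}{13180} = - \frac{62677727}{154219180}$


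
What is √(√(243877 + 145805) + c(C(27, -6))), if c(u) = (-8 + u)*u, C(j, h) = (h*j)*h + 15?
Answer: √(966273 + 3*√43298) ≈ 983.31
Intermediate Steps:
C(j, h) = 15 + j*h² (C(j, h) = j*h² + 15 = 15 + j*h²)
c(u) = u*(-8 + u)
√(√(243877 + 145805) + c(C(27, -6))) = √(√(243877 + 145805) + (15 + 27*(-6)²)*(-8 + (15 + 27*(-6)²))) = √(√389682 + (15 + 27*36)*(-8 + (15 + 27*36))) = √(3*√43298 + (15 + 972)*(-8 + (15 + 972))) = √(3*√43298 + 987*(-8 + 987)) = √(3*√43298 + 987*979) = √(3*√43298 + 966273) = √(966273 + 3*√43298)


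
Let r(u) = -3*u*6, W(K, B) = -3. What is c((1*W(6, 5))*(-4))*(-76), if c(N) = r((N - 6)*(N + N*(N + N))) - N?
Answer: 2463312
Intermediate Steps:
r(u) = -18*u
c(N) = -N - 18*(-6 + N)*(N + 2*N²) (c(N) = -18*(N - 6)*(N + N*(N + N)) - N = -18*(-6 + N)*(N + N*(2*N)) - N = -18*(-6 + N)*(N + 2*N²) - N = -N - 18*(-6 + N)*(N + 2*N²))
c((1*W(6, 5))*(-4))*(-76) = (((1*(-3))*(-4))*(107 - 36*((1*(-3))*(-4))² + 198*((1*(-3))*(-4))))*(-76) = ((-3*(-4))*(107 - 36*(-3*(-4))² + 198*(-3*(-4))))*(-76) = (12*(107 - 36*12² + 198*12))*(-76) = (12*(107 - 36*144 + 2376))*(-76) = (12*(107 - 5184 + 2376))*(-76) = (12*(-2701))*(-76) = -32412*(-76) = 2463312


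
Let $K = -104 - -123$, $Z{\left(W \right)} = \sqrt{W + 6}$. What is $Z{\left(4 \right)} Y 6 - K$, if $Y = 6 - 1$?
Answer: $-19 + 30 \sqrt{10} \approx 75.868$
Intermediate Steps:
$Y = 5$ ($Y = 6 - 1 = 5$)
$Z{\left(W \right)} = \sqrt{6 + W}$
$K = 19$ ($K = -104 + 123 = 19$)
$Z{\left(4 \right)} Y 6 - K = \sqrt{6 + 4} \cdot 5 \cdot 6 - 19 = \sqrt{10} \cdot 5 \cdot 6 - 19 = 5 \sqrt{10} \cdot 6 - 19 = 30 \sqrt{10} - 19 = -19 + 30 \sqrt{10}$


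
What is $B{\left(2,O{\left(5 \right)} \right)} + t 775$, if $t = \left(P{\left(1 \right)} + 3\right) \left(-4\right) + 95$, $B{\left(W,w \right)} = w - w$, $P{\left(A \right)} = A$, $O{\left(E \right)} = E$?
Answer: $61225$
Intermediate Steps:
$B{\left(W,w \right)} = 0$
$t = 79$ ($t = \left(1 + 3\right) \left(-4\right) + 95 = 4 \left(-4\right) + 95 = -16 + 95 = 79$)
$B{\left(2,O{\left(5 \right)} \right)} + t 775 = 0 + 79 \cdot 775 = 0 + 61225 = 61225$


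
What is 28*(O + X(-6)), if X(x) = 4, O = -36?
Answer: -896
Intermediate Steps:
28*(O + X(-6)) = 28*(-36 + 4) = 28*(-32) = -896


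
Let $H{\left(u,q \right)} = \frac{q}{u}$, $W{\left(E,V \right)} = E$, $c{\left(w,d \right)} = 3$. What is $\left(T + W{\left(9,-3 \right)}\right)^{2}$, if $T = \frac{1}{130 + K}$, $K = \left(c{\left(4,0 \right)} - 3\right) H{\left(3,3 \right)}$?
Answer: $\frac{1371241}{16900} \approx 81.139$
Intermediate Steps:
$K = 0$ ($K = \left(3 - 3\right) \frac{3}{3} = 0 \cdot 3 \cdot \frac{1}{3} = 0 \cdot 1 = 0$)
$T = \frac{1}{130}$ ($T = \frac{1}{130 + 0} = \frac{1}{130} \approx 0.0076923$)
$\left(T + W{\left(9,-3 \right)}\right)^{2} = \left(\frac{1}{130} + 9\right)^{2} = \left(\frac{1171}{130}\right)^{2} = \frac{1371241}{16900}$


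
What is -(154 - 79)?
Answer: -75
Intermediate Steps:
-(154 - 79) = -1*75 = -75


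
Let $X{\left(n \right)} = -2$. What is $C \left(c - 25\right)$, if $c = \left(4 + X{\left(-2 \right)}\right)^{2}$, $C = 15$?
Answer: $-315$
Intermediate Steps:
$c = 4$ ($c = \left(4 - 2\right)^{2} = 2^{2} = 4$)
$C \left(c - 25\right) = 15 \left(4 - 25\right) = 15 \left(-21\right) = -315$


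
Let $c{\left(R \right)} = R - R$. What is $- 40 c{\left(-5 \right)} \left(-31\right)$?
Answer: $0$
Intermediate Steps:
$c{\left(R \right)} = 0$
$- 40 c{\left(-5 \right)} \left(-31\right) = \left(-40\right) 0 \left(-31\right) = 0 \left(-31\right) = 0$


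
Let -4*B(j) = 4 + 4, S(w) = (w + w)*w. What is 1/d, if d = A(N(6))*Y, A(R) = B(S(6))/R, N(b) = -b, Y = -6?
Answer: -1/2 ≈ -0.50000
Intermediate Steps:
S(w) = 2*w**2 (S(w) = (2*w)*w = 2*w**2)
B(j) = -2 (B(j) = -(4 + 4)/4 = -1/4*8 = -2)
A(R) = -2/R
d = -2 (d = -2/((-1*6))*(-6) = -2/(-6)*(-6) = -2*(-1/6)*(-6) = (1/3)*(-6) = -2)
1/d = 1/(-2) = -1/2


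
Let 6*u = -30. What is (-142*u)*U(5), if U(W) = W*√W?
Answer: 3550*√5 ≈ 7938.0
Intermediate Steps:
U(W) = W^(3/2)
u = -5 (u = (⅙)*(-30) = -5)
(-142*u)*U(5) = (-142*(-5))*5^(3/2) = 710*(5*√5) = 3550*√5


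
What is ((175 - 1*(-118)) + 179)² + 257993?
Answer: 480777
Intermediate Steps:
((175 - 1*(-118)) + 179)² + 257993 = ((175 + 118) + 179)² + 257993 = (293 + 179)² + 257993 = 472² + 257993 = 222784 + 257993 = 480777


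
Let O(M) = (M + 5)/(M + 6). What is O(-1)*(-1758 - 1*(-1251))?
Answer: -2028/5 ≈ -405.60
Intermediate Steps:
O(M) = (5 + M)/(6 + M)
O(-1)*(-1758 - 1*(-1251)) = ((5 - 1)/(6 - 1))*(-1758 - 1*(-1251)) = (4/5)*(-1758 + 1251) = ((⅕)*4)*(-507) = (⅘)*(-507) = -2028/5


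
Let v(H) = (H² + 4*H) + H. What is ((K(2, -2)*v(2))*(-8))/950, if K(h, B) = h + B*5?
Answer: 448/475 ≈ 0.94316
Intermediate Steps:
K(h, B) = h + 5*B
v(H) = H² + 5*H
((K(2, -2)*v(2))*(-8))/950 = (((2 + 5*(-2))*(2*(5 + 2)))*(-8))/950 = (((2 - 10)*(2*7))*(-8))*(1/950) = (-8*14*(-8))*(1/950) = -112*(-8)*(1/950) = 896*(1/950) = 448/475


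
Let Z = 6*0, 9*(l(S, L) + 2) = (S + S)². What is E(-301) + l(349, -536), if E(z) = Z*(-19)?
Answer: 487186/9 ≈ 54132.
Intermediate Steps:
l(S, L) = -2 + 4*S²/9 (l(S, L) = -2 + (S + S)²/9 = -2 + (2*S)²/9 = -2 + (4*S²)/9 = -2 + 4*S²/9)
Z = 0
E(z) = 0 (E(z) = 0*(-19) = 0)
E(-301) + l(349, -536) = 0 + (-2 + (4/9)*349²) = 0 + (-2 + (4/9)*121801) = 0 + (-2 + 487204/9) = 0 + 487186/9 = 487186/9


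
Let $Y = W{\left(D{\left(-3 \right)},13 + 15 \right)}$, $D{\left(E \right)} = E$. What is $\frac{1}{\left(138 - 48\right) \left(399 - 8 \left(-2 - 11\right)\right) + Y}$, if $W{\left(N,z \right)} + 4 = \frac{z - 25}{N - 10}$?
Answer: $\frac{13}{588455} \approx 2.2092 \cdot 10^{-5}$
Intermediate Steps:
$W{\left(N,z \right)} = -4 + \frac{-25 + z}{-10 + N}$ ($W{\left(N,z \right)} = -4 + \frac{z - 25}{N - 10} = -4 + \frac{-25 + z}{-10 + N}$)
$Y = - \frac{55}{13}$ ($Y = \frac{15 + \left(13 + 15\right) - -12}{-10 - 3} = \frac{15 + 28 + 12}{-13} = \left(- \frac{1}{13}\right) 55 = - \frac{55}{13} \approx -4.2308$)
$\frac{1}{\left(138 - 48\right) \left(399 - 8 \left(-2 - 11\right)\right) + Y} = \frac{1}{\left(138 - 48\right) \left(399 - 8 \left(-2 - 11\right)\right) - \frac{55}{13}} = \frac{1}{90 \left(399 - -104\right) - \frac{55}{13}} = \frac{1}{90 \left(399 + 104\right) - \frac{55}{13}} = \frac{1}{90 \cdot 503 - \frac{55}{13}} = \frac{1}{45270 - \frac{55}{13}} = \frac{1}{\frac{588455}{13}} = \frac{13}{588455}$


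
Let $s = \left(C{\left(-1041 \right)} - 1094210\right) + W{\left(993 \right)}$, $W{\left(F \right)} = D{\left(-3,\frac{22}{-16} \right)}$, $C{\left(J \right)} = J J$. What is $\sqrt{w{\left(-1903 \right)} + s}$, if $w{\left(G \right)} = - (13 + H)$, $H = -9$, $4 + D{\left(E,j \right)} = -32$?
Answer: $i \sqrt{10569} \approx 102.81 i$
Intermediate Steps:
$D{\left(E,j \right)} = -36$ ($D{\left(E,j \right)} = -4 - 32 = -36$)
$C{\left(J \right)} = J^{2}$
$W{\left(F \right)} = -36$
$s = -10565$ ($s = \left(\left(-1041\right)^{2} - 1094210\right) - 36 = \left(1083681 - 1094210\right) - 36 = -10529 - 36 = -10565$)
$w{\left(G \right)} = -4$ ($w{\left(G \right)} = - (13 - 9) = \left(-1\right) 4 = -4$)
$\sqrt{w{\left(-1903 \right)} + s} = \sqrt{-4 - 10565} = \sqrt{-10569} = i \sqrt{10569}$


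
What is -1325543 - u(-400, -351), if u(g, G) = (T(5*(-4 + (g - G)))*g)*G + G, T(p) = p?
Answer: 35880808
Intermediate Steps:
u(g, G) = G + G*g*(-20 - 5*G + 5*g) (u(g, G) = ((5*(-4 + (g - G)))*g)*G + G = ((5*(-4 + g - G))*g)*G + G = ((-20 - 5*G + 5*g)*g)*G + G = (g*(-20 - 5*G + 5*g))*G + G = G*g*(-20 - 5*G + 5*g) + G = G + G*g*(-20 - 5*G + 5*g))
-1325543 - u(-400, -351) = -1325543 - (-1)*(-351)*(-1 + 5*(-400)*(4 - 351 - 1*(-400))) = -1325543 - (-1)*(-351)*(-1 + 5*(-400)*(4 - 351 + 400)) = -1325543 - (-1)*(-351)*(-1 + 5*(-400)*53) = -1325543 - (-1)*(-351)*(-1 - 106000) = -1325543 - (-1)*(-351)*(-106001) = -1325543 - 1*(-37206351) = -1325543 + 37206351 = 35880808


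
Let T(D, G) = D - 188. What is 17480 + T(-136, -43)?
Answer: 17156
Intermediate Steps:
T(D, G) = -188 + D
17480 + T(-136, -43) = 17480 + (-188 - 136) = 17480 - 324 = 17156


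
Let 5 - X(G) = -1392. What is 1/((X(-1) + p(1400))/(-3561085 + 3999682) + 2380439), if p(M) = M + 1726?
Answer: 438597/1044053408606 ≈ 4.2009e-7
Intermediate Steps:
X(G) = 1397 (X(G) = 5 - 1*(-1392) = 5 + 1392 = 1397)
p(M) = 1726 + M
1/((X(-1) + p(1400))/(-3561085 + 3999682) + 2380439) = 1/((1397 + (1726 + 1400))/(-3561085 + 3999682) + 2380439) = 1/((1397 + 3126)/438597 + 2380439) = 1/(4523*(1/438597) + 2380439) = 1/(4523/438597 + 2380439) = 1/(1044053408606/438597) = 438597/1044053408606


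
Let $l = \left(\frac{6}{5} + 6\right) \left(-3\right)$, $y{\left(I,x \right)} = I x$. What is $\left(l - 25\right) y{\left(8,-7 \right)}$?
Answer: $\frac{13048}{5} \approx 2609.6$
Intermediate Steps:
$l = - \frac{108}{5}$ ($l = \left(6 \cdot \frac{1}{5} + 6\right) \left(-3\right) = \left(\frac{6}{5} + 6\right) \left(-3\right) = \frac{36}{5} \left(-3\right) = - \frac{108}{5} \approx -21.6$)
$\left(l - 25\right) y{\left(8,-7 \right)} = \left(- \frac{108}{5} - 25\right) 8 \left(-7\right) = \left(- \frac{233}{5}\right) \left(-56\right) = \frac{13048}{5}$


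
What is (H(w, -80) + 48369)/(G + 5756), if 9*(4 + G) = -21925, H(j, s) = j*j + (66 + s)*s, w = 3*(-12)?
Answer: 457065/29843 ≈ 15.316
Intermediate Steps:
w = -36
H(j, s) = j² + s*(66 + s)
G = -21961/9 (G = -4 + (⅑)*(-21925) = -4 - 21925/9 = -21961/9 ≈ -2440.1)
(H(w, -80) + 48369)/(G + 5756) = (((-36)² + (-80)² + 66*(-80)) + 48369)/(-21961/9 + 5756) = ((1296 + 6400 - 5280) + 48369)/(29843/9) = (2416 + 48369)*(9/29843) = 50785*(9/29843) = 457065/29843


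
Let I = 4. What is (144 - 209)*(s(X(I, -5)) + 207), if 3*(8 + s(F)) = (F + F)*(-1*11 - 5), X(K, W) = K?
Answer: -30485/3 ≈ -10162.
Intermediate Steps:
s(F) = -8 - 32*F/3 (s(F) = -8 + ((F + F)*(-1*11 - 5))/3 = -8 + ((2*F)*(-11 - 5))/3 = -8 + ((2*F)*(-16))/3 = -8 + (-32*F)/3 = -8 - 32*F/3)
(144 - 209)*(s(X(I, -5)) + 207) = (144 - 209)*((-8 - 32/3*4) + 207) = -65*((-8 - 128/3) + 207) = -65*(-152/3 + 207) = -65*469/3 = -30485/3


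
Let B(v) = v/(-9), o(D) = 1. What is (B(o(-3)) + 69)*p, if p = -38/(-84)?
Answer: 5890/189 ≈ 31.164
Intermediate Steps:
B(v) = -v/9 (B(v) = v*(-1/9) = -v/9)
p = 19/42 (p = -38*(-1/84) = 19/42 ≈ 0.45238)
(B(o(-3)) + 69)*p = (-1/9*1 + 69)*(19/42) = (-1/9 + 69)*(19/42) = (620/9)*(19/42) = 5890/189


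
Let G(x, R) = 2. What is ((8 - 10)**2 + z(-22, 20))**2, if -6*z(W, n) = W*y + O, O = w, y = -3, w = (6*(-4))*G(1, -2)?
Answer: 1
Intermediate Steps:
w = -48 (w = (6*(-4))*2 = -24*2 = -48)
O = -48
z(W, n) = 8 + W/2 (z(W, n) = -(W*(-3) - 48)/6 = -(-3*W - 48)/6 = -(-48 - 3*W)/6 = 8 + W/2)
((8 - 10)**2 + z(-22, 20))**2 = ((8 - 10)**2 + (8 + (1/2)*(-22)))**2 = ((-2)**2 + (8 - 11))**2 = (4 - 3)**2 = 1**2 = 1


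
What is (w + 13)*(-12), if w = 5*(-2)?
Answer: -36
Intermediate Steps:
w = -10
(w + 13)*(-12) = (-10 + 13)*(-12) = 3*(-12) = -36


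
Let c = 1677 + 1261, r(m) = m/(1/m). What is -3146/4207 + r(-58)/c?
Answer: 2454700/6180083 ≈ 0.39720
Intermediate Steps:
r(m) = m² (r(m) = m*m = m²)
c = 2938
-3146/4207 + r(-58)/c = -3146/4207 + (-58)²/2938 = -3146*1/4207 + 3364*(1/2938) = -3146/4207 + 1682/1469 = 2454700/6180083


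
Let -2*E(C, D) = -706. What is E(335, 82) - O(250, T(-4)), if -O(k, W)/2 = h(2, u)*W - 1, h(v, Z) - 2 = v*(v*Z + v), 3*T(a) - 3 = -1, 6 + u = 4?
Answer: 1045/3 ≈ 348.33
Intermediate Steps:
u = -2 (u = -6 + 4 = -2)
T(a) = ⅔ (T(a) = 1 + (⅓)*(-1) = 1 - ⅓ = ⅔)
E(C, D) = 353 (E(C, D) = -½*(-706) = 353)
h(v, Z) = 2 + v*(v + Z*v) (h(v, Z) = 2 + v*(v*Z + v) = 2 + v*(Z*v + v) = 2 + v*(v + Z*v))
O(k, W) = 2 + 4*W (O(k, W) = -2*((2 + 2² - 2*2²)*W - 1) = -2*((2 + 4 - 2*4)*W - 1) = -2*((2 + 4 - 8)*W - 1) = -2*(-2*W - 1) = -2*(-1 - 2*W) = 2 + 4*W)
E(335, 82) - O(250, T(-4)) = 353 - (2 + 4*(⅔)) = 353 - (2 + 8/3) = 353 - 1*14/3 = 353 - 14/3 = 1045/3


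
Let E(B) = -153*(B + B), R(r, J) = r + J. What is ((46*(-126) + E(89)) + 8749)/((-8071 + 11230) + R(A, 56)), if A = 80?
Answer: -24281/3295 ≈ -7.3690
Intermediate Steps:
R(r, J) = J + r
E(B) = -306*B
((46*(-126) + E(89)) + 8749)/((-8071 + 11230) + R(A, 56)) = ((46*(-126) - 306*89) + 8749)/((-8071 + 11230) + (56 + 80)) = ((-5796 - 27234) + 8749)/(3159 + 136) = (-33030 + 8749)/3295 = -24281*1/3295 = -24281/3295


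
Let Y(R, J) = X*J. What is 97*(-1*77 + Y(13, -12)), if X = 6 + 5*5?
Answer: -43553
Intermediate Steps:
X = 31 (X = 6 + 25 = 31)
Y(R, J) = 31*J
97*(-1*77 + Y(13, -12)) = 97*(-1*77 + 31*(-12)) = 97*(-77 - 372) = 97*(-449) = -43553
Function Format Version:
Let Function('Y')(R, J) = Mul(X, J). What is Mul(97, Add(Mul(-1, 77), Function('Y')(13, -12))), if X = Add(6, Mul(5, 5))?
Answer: -43553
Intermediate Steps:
X = 31 (X = Add(6, 25) = 31)
Function('Y')(R, J) = Mul(31, J)
Mul(97, Add(Mul(-1, 77), Function('Y')(13, -12))) = Mul(97, Add(Mul(-1, 77), Mul(31, -12))) = Mul(97, Add(-77, -372)) = Mul(97, -449) = -43553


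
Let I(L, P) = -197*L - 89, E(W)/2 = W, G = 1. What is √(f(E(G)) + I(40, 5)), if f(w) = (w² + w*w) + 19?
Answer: 19*I*√22 ≈ 89.118*I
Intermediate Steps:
E(W) = 2*W
I(L, P) = -89 - 197*L
f(w) = 19 + 2*w² (f(w) = (w² + w²) + 19 = 2*w² + 19 = 19 + 2*w²)
√(f(E(G)) + I(40, 5)) = √((19 + 2*(2*1)²) + (-89 - 197*40)) = √((19 + 2*2²) + (-89 - 7880)) = √((19 + 2*4) - 7969) = √((19 + 8) - 7969) = √(27 - 7969) = √(-7942) = 19*I*√22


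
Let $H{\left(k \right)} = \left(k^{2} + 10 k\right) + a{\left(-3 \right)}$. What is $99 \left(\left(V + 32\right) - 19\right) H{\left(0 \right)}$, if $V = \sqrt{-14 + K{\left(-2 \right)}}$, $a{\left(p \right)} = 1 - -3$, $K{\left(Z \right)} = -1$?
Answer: $5148 + 396 i \sqrt{15} \approx 5148.0 + 1533.7 i$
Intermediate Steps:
$a{\left(p \right)} = 4$ ($a{\left(p \right)} = 1 + 3 = 4$)
$V = i \sqrt{15}$ ($V = \sqrt{-14 - 1} = \sqrt{-15} = i \sqrt{15} \approx 3.873 i$)
$H{\left(k \right)} = 4 + k^{2} + 10 k$ ($H{\left(k \right)} = \left(k^{2} + 10 k\right) + 4 = 4 + k^{2} + 10 k$)
$99 \left(\left(V + 32\right) - 19\right) H{\left(0 \right)} = 99 \left(\left(i \sqrt{15} + 32\right) - 19\right) \left(4 + 0^{2} + 10 \cdot 0\right) = 99 \left(\left(32 + i \sqrt{15}\right) - 19\right) \left(4 + 0 + 0\right) = 99 \left(13 + i \sqrt{15}\right) 4 = \left(1287 + 99 i \sqrt{15}\right) 4 = 5148 + 396 i \sqrt{15}$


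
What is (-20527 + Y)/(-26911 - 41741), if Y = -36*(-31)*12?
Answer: 7135/68652 ≈ 0.10393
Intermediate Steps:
Y = 13392 (Y = 1116*12 = 13392)
(-20527 + Y)/(-26911 - 41741) = (-20527 + 13392)/(-26911 - 41741) = -7135/(-68652) = -7135*(-1/68652) = 7135/68652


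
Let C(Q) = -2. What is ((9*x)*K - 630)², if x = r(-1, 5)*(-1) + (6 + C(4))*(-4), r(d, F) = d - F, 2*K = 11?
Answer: 1265625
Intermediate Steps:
K = 11/2 (K = (½)*11 = 11/2 ≈ 5.5000)
x = -10 (x = (-1 - 1*5)*(-1) + (6 - 2)*(-4) = (-1 - 5)*(-1) + 4*(-4) = -6*(-1) - 16 = 6 - 16 = -10)
((9*x)*K - 630)² = ((9*(-10))*(11/2) - 630)² = (-90*11/2 - 630)² = (-495 - 630)² = (-1125)² = 1265625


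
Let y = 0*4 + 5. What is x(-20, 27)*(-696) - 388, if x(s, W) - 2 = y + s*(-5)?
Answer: -74860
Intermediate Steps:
y = 5 (y = 0 + 5 = 5)
x(s, W) = 7 - 5*s (x(s, W) = 2 + (5 + s*(-5)) = 2 + (5 - 5*s) = 7 - 5*s)
x(-20, 27)*(-696) - 388 = (7 - 5*(-20))*(-696) - 388 = (7 + 100)*(-696) - 388 = 107*(-696) - 388 = -74472 - 388 = -74860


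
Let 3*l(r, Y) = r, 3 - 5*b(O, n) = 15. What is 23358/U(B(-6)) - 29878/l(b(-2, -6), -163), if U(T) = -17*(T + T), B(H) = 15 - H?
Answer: 522407/14 ≈ 37315.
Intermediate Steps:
b(O, n) = -12/5 (b(O, n) = ⅗ - ⅕*15 = ⅗ - 3 = -12/5)
l(r, Y) = r/3
U(T) = -34*T
23358/U(B(-6)) - 29878/l(b(-2, -6), -163) = 23358/((-34*(15 - 1*(-6)))) - 29878/((⅓)*(-12/5)) = 23358/((-34*(15 + 6))) - 29878/(-⅘) = 23358/((-34*21)) - 29878*(-5/4) = 23358/(-714) + 74695/2 = 23358*(-1/714) + 74695/2 = -229/7 + 74695/2 = 522407/14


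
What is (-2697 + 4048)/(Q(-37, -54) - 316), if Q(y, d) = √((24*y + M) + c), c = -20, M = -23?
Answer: -426916/100787 - 9457*I*√19/100787 ≈ -4.2358 - 0.409*I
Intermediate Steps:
Q(y, d) = √(-43 + 24*y) (Q(y, d) = √((24*y - 23) - 20) = √((-23 + 24*y) - 20) = √(-43 + 24*y))
(-2697 + 4048)/(Q(-37, -54) - 316) = (-2697 + 4048)/(√(-43 + 24*(-37)) - 316) = 1351/(√(-43 - 888) - 316) = 1351/(√(-931) - 316) = 1351/(7*I*√19 - 316) = 1351/(-316 + 7*I*√19)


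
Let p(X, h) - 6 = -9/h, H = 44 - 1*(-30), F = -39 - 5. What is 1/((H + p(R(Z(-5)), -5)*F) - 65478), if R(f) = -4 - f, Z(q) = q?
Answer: -5/328736 ≈ -1.5210e-5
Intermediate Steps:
F = -44
H = 74 (H = 44 + 30 = 74)
p(X, h) = 6 - 9/h
1/((H + p(R(Z(-5)), -5)*F) - 65478) = 1/((74 + (6 - 9/(-5))*(-44)) - 65478) = 1/((74 + (6 - 9*(-1/5))*(-44)) - 65478) = 1/((74 + (6 + 9/5)*(-44)) - 65478) = 1/((74 + (39/5)*(-44)) - 65478) = 1/((74 - 1716/5) - 65478) = 1/(-1346/5 - 65478) = 1/(-328736/5) = -5/328736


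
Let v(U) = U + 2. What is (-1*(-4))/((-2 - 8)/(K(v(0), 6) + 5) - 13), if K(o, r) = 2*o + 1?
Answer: -2/7 ≈ -0.28571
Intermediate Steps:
v(U) = 2 + U
K(o, r) = 1 + 2*o
(-1*(-4))/((-2 - 8)/(K(v(0), 6) + 5) - 13) = (-1*(-4))/((-2 - 8)/((1 + 2*(2 + 0)) + 5) - 13) = 4/(-10/((1 + 2*2) + 5) - 13) = 4/(-10/((1 + 4) + 5) - 13) = 4/(-10/(5 + 5) - 13) = 4/(-10/10 - 13) = 4/(-10*1/10 - 13) = 4/(-1 - 13) = 4/(-14) = 4*(-1/14) = -2/7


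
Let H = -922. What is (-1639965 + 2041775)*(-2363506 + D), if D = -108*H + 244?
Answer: -909571671660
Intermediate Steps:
D = 99820 (D = -108*(-922) + 244 = 99576 + 244 = 99820)
(-1639965 + 2041775)*(-2363506 + D) = (-1639965 + 2041775)*(-2363506 + 99820) = 401810*(-2263686) = -909571671660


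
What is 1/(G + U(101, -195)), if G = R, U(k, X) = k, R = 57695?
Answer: 1/57796 ≈ 1.7302e-5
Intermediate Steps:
G = 57695
1/(G + U(101, -195)) = 1/(57695 + 101) = 1/57796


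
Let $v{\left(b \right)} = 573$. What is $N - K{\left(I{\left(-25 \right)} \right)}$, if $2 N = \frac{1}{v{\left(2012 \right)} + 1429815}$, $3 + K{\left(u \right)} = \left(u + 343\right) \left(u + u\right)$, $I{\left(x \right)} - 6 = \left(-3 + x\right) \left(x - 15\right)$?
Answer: $- \frac{9463976251559}{2860776} \approx -3.3082 \cdot 10^{6}$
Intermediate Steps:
$I{\left(x \right)} = 6 + \left(-15 + x\right) \left(-3 + x\right)$ ($I{\left(x \right)} = 6 + \left(-3 + x\right) \left(x - 15\right) = 6 + \left(-3 + x\right) \left(-15 + x\right) = 6 + \left(-15 + x\right) \left(-3 + x\right)$)
$K{\left(u \right)} = -3 + 2 u \left(343 + u\right)$ ($K{\left(u \right)} = -3 + \left(u + 343\right) \left(u + u\right) = -3 + \left(343 + u\right) 2 u = -3 + 2 u \left(343 + u\right)$)
$N = \frac{1}{2860776}$ ($N = \frac{1}{2 \left(573 + 1429815\right)} = \frac{1}{2 \cdot 1430388} = \frac{1}{2} \cdot \frac{1}{1430388} = \frac{1}{2860776} \approx 3.4956 \cdot 10^{-7}$)
$N - K{\left(I{\left(-25 \right)} \right)} = \frac{1}{2860776} - \left(-3 + 2 \left(51 + \left(-25\right)^{2} - -450\right)^{2} + 686 \left(51 + \left(-25\right)^{2} - -450\right)\right) = \frac{1}{2860776} - \left(-3 + 2 \left(51 + 625 + 450\right)^{2} + 686 \left(51 + 625 + 450\right)\right) = \frac{1}{2860776} - \left(-3 + 2 \cdot 1126^{2} + 686 \cdot 1126\right) = \frac{1}{2860776} - \left(-3 + 2 \cdot 1267876 + 772436\right) = \frac{1}{2860776} - \left(-3 + 2535752 + 772436\right) = \frac{1}{2860776} - 3308185 = - \frac{9463976251559}{2860776}$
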